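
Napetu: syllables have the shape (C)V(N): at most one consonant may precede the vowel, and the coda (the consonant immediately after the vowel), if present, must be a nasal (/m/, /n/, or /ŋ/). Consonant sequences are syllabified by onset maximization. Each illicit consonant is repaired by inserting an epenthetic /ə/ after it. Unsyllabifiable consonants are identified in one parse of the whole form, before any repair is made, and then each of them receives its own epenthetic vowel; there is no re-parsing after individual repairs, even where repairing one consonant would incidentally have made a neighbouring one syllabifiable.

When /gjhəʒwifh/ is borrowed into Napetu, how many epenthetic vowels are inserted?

5

The unsyllabifiable consonants are /g/, /j/, /ʒ/, /f/, /h/; each receives one epenthetic vowel.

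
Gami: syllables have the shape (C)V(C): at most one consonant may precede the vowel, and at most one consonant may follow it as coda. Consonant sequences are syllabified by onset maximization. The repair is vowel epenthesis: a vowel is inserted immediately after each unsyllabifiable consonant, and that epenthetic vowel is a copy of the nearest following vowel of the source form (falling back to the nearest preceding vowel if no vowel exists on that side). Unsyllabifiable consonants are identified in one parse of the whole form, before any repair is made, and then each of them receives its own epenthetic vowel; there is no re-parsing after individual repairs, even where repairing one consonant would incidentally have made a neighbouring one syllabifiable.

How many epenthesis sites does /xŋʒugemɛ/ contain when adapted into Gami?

The unsyllabifiable consonants are /x/, /ŋ/; each receives one epenthetic vowel.

2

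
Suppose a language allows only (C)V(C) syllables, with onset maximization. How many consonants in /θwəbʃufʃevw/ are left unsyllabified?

Under (C)V(C), the unsyllabifiable consonants are /θ/, /w/ (at most one coda consonant is licensed; onsets are limited to one consonant).

2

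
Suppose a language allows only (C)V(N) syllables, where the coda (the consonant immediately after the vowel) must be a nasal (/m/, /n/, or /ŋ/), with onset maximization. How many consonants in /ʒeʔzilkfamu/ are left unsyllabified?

The consonants /ʔ/, /l/, /k/ cannot be parsed into a legal (C)V(N) syllable (only a nasal (/m/, /n/, or /ŋ/) is licensed in coda position; onsets are limited to one consonant).

3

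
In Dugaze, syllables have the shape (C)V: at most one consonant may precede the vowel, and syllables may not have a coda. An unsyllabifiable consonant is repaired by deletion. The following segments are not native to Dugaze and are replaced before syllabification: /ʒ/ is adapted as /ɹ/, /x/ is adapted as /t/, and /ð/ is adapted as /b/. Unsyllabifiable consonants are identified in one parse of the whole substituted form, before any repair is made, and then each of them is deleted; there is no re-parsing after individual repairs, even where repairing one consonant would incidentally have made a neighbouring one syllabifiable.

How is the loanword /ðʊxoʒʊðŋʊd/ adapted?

Substitution: /ð/ → /b/, /x/ → /t/, /ʒ/ → /ɹ/, giving /bʊtoɹʊbŋʊd/.
Under (C)V, the unsyllabifiable consonants are /b/, /d/ (no codas are permitted; onsets are limited to one consonant).
Deletion applies to /b/, /d/.

bʊtoɹʊŋʊ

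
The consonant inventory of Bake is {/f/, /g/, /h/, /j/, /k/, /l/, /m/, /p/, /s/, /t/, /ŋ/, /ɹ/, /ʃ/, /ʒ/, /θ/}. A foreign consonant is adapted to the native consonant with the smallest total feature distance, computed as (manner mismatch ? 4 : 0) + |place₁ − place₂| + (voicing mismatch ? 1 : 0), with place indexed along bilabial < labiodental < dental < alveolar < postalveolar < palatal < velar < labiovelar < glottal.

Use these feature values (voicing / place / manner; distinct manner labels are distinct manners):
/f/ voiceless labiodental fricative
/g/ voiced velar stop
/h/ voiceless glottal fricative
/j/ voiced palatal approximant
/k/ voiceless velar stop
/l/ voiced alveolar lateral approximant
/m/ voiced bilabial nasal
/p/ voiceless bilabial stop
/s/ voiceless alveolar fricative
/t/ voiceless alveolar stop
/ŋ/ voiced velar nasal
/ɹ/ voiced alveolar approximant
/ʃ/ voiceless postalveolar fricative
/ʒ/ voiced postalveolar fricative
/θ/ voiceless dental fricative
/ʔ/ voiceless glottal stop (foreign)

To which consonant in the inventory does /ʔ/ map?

/k/ is closest: same manner (stop), place distance 2 (glottal→velar), same voicing; total 2. Next closest is /g/ at distance 3.

k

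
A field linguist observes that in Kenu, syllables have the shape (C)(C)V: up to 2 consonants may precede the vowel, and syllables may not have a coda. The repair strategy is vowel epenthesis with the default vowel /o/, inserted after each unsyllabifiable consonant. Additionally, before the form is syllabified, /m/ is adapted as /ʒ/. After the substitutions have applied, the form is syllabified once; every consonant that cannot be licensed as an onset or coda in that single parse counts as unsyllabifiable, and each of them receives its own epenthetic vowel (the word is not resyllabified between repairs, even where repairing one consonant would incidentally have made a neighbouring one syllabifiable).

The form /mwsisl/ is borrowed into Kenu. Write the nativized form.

Substitution: /m/ → /ʒ/, giving /ʒwsisl/.
The consonants /ʒ/, /s/, /l/ cannot be parsed into a legal (C)(C)V syllable (no codas are permitted; onsets may contain at most 2 consonants).
Each unlicensed consonant becomes the onset of a new syllable: /ʒ/ → /ʒo/, /s/ → /so/, /l/ → /lo/.

ʒowsisolo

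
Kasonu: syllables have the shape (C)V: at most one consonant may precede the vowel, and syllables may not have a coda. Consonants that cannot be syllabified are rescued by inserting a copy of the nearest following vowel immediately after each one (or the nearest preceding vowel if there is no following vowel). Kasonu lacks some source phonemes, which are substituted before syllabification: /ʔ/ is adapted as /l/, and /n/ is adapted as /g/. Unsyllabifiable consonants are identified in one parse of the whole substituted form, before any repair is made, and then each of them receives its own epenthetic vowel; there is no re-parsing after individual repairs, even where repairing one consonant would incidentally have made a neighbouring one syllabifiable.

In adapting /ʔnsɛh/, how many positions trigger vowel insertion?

3

After substitution the input is /lgsɛh/.
The unsyllabifiable consonants are /l/, /g/, /h/; each receives one epenthetic vowel.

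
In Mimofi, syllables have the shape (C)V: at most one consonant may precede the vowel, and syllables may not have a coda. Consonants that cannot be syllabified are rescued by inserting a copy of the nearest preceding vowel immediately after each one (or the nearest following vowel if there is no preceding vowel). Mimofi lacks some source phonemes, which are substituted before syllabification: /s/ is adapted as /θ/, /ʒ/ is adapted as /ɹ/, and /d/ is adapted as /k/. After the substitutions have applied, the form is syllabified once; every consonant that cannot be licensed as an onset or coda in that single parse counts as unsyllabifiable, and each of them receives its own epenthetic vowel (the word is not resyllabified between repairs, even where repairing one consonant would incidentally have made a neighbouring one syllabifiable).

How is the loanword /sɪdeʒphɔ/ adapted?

θɪkeɹepehɔ

Substitution: /s/ → /θ/, /d/ → /k/, /ʒ/ → /ɹ/, giving /θɪkeɹphɔ/.
The consonants /ɹ/, /p/ cannot be parsed into a legal (C)V syllable (no codas are permitted; onsets are limited to one consonant).
Epenthesis after each stranded consonant: /ɹ/ → /ɹe/, /p/ → /pe/.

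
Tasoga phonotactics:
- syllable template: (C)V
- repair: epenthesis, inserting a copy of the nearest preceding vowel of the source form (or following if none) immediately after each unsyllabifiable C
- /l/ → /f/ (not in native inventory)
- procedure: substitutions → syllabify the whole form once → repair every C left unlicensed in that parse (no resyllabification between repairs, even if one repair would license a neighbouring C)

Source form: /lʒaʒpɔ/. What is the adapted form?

faʒaʒapɔ

Substitution: /l/ → /f/, giving /fʒaʒpɔ/.
Syllabifying with onset maximization leaves /f/, /ʒ/ stranded (no codas are permitted; onsets are limited to one consonant).
Epenthesis after each stranded consonant: /f/ → /fa/, /ʒ/ → /ʒa/.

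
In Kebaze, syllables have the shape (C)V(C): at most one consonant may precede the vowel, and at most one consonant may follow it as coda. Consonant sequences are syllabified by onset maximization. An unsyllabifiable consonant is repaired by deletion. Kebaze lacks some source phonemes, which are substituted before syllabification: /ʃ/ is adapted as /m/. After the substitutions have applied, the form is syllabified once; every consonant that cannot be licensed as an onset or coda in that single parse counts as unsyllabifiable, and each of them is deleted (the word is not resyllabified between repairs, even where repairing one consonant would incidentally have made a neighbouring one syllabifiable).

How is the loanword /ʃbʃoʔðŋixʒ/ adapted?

Substitution: /ʃ/ → /m/, giving /mbmoʔðŋixʒ/.
The consonants /m/, /b/, /ð/, /ʒ/ cannot be parsed into a legal (C)V(C) syllable (at most one coda consonant is licensed; onsets are limited to one consonant).
Deleting the stranded consonants removes /m/, /b/, /ð/, /ʒ/.

moʔŋix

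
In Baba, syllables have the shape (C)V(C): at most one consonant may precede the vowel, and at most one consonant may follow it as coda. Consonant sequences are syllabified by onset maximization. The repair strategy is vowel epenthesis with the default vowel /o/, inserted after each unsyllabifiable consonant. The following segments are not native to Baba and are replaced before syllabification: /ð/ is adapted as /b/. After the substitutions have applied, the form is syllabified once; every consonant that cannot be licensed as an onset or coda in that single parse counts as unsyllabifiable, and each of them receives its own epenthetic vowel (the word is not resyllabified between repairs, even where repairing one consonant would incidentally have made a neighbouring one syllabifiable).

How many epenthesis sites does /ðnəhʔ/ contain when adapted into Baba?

2

After substitution the input is /bnəhʔ/.
The unsyllabifiable consonants are /b/, /ʔ/; each receives one epenthetic vowel.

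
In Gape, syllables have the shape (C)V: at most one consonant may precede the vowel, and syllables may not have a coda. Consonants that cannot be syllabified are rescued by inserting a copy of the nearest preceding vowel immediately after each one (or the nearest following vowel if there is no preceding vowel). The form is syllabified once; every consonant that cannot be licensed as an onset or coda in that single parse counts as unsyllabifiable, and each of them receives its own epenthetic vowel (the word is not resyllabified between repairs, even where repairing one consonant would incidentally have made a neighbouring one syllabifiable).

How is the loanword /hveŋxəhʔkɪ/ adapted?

Syllabifying with onset maximization leaves /h/, /ŋ/, /h/, /ʔ/ stranded (no codas are permitted; onsets are limited to one consonant).
Inserting the epenthetic vowel yields /h/ → /he/, /ŋ/ → /ŋe/, /h/ → /hə/, /ʔ/ → /ʔə/.

heveŋexəhəʔəkɪ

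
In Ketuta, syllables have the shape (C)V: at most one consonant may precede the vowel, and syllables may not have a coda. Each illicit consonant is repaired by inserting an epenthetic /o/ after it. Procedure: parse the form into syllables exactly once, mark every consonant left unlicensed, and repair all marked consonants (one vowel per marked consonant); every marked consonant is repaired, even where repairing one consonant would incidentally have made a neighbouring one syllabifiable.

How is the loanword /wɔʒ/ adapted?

wɔʒo

The consonants /ʒ/ cannot be parsed into a legal (C)V syllable (no codas are permitted; onsets are limited to one consonant).
Inserting the epenthetic vowel yields /ʒ/ → /ʒo/.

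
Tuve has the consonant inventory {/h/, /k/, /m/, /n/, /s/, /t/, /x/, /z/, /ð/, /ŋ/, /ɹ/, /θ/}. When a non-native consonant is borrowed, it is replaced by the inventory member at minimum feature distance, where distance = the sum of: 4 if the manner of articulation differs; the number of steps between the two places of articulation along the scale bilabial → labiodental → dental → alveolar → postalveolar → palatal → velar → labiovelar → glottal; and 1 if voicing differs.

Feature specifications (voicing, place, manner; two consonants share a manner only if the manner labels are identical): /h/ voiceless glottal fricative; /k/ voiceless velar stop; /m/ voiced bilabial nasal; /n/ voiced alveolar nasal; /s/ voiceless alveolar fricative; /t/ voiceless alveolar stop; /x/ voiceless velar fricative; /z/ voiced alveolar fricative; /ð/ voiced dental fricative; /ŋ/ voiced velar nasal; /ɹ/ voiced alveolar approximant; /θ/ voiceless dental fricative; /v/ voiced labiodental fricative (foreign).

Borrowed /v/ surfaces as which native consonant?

ð

/ð/ is closest: same manner (fricative), place distance 1 (labiodental→dental), same voicing; total 1. Next closest is /z/ at distance 2.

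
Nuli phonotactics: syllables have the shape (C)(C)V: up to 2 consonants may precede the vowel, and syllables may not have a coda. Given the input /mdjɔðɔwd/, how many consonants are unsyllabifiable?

Under (C)(C)V, the unsyllabifiable consonants are /m/, /w/, /d/ (no codas are permitted; onsets may contain at most 2 consonants).

3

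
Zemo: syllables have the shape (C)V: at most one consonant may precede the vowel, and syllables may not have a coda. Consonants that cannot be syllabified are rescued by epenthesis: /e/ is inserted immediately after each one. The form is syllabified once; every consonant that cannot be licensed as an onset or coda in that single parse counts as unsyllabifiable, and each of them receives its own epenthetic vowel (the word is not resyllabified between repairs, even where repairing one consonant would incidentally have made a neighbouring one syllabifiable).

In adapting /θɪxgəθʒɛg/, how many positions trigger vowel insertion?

3

The unsyllabifiable consonants are /x/, /θ/, /g/; each receives one epenthetic vowel.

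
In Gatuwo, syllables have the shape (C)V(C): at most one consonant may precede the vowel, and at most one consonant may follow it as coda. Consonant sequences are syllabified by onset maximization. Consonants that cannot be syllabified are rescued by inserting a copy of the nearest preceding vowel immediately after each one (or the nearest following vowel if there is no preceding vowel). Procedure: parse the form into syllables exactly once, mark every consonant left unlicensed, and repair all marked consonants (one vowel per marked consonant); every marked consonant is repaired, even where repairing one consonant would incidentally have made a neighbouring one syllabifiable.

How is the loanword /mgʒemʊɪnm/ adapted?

Syllabifying with onset maximization leaves /m/, /g/, /m/ stranded (at most one coda consonant is licensed; onsets are limited to one consonant).
Epenthesis after each stranded consonant: /m/ → /me/, /g/ → /ge/, /m/ → /mɪ/.

megeʒemʊɪnmɪ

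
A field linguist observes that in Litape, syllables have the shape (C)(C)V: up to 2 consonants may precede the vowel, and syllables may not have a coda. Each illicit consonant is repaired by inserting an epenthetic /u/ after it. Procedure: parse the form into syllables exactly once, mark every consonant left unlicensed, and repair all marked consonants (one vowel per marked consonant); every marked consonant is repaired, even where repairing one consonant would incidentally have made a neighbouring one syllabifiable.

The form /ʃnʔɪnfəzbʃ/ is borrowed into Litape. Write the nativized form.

Under (C)(C)V, the unsyllabifiable consonants are /ʃ/, /z/, /b/, /ʃ/ (no codas are permitted; onsets may contain at most 2 consonants).
Inserting the epenthetic vowel yields /ʃ/ → /ʃu/, /z/ → /zu/, /b/ → /bu/, /ʃ/ → /ʃu/.

ʃunʔɪnfəzubuʃu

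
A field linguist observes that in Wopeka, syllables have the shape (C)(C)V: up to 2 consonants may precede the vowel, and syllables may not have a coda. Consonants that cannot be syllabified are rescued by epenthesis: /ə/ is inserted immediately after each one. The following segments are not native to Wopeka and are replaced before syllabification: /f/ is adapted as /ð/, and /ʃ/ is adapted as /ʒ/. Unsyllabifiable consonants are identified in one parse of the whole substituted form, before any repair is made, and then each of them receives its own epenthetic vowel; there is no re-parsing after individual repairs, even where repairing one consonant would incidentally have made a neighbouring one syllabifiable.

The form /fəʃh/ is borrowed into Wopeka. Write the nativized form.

Substitution: /f/ → /ð/, /ʃ/ → /ʒ/, giving /ðəʒh/.
Under (C)(C)V, the unsyllabifiable consonants are /ʒ/, /h/ (no codas are permitted; onsets may contain at most 2 consonants).
Inserting the epenthetic vowel yields /ʒ/ → /ʒə/, /h/ → /hə/.

ðəʒəhə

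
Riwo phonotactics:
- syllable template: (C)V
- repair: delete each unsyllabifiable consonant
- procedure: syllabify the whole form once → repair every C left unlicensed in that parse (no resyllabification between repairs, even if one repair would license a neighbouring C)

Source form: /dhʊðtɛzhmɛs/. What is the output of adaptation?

hʊtɛmɛ

Under (C)V, the unsyllabifiable consonants are /d/, /ð/, /z/, /h/, /s/ (no codas are permitted; onsets are limited to one consonant).
Deleting the stranded consonants removes /d/, /ð/, /z/, /h/, /s/.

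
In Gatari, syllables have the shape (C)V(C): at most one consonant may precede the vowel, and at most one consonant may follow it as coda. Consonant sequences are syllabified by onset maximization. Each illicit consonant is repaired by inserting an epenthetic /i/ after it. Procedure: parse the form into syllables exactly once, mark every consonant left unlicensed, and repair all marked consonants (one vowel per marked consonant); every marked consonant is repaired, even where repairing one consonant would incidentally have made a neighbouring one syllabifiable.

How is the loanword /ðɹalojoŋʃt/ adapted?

The consonants /ð/, /ʃ/, /t/ cannot be parsed into a legal (C)V(C) syllable (at most one coda consonant is licensed; onsets are limited to one consonant).
Epenthesis after each stranded consonant: /ð/ → /ði/, /ʃ/ → /ʃi/, /t/ → /ti/.

ðiɹalojoŋʃiti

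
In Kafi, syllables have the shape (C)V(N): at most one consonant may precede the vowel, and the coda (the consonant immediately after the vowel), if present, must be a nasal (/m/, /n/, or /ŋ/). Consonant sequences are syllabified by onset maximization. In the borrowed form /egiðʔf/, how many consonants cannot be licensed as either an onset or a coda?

Under (C)V(N), the unsyllabifiable consonants are /ð/, /ʔ/, /f/ (only a nasal (/m/, /n/, or /ŋ/) is licensed in coda position; onsets are limited to one consonant).

3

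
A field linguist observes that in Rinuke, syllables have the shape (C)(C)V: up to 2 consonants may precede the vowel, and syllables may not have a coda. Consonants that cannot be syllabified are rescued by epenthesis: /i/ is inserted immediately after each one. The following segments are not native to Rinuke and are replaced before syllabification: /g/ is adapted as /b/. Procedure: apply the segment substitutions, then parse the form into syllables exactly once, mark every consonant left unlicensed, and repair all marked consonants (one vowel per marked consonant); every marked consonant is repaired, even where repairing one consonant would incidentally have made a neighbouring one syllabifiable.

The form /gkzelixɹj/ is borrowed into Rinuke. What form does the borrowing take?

bikzelixiɹiji

Substitution: /g/ → /b/, giving /bkzelixɹj/.
Syllabifying with onset maximization leaves /b/, /x/, /ɹ/, /j/ stranded (no codas are permitted; onsets may contain at most 2 consonants).
Inserting the epenthetic vowel yields /b/ → /bi/, /x/ → /xi/, /ɹ/ → /ɹi/, /j/ → /ji/.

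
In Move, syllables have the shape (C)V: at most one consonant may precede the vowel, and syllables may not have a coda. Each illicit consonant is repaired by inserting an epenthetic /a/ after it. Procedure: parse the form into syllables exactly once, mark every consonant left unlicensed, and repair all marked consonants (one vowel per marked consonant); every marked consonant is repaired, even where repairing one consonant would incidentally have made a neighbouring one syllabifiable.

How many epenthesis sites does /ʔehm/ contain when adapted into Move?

2

The unsyllabifiable consonants are /h/, /m/; each receives one epenthetic vowel.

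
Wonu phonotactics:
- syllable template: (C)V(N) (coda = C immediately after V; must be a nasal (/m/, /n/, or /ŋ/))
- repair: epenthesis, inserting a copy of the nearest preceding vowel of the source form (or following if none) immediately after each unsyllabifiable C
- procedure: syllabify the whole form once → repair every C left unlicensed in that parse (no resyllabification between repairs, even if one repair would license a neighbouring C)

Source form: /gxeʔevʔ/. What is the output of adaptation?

gexeʔeveʔe

The consonants /g/, /v/, /ʔ/ cannot be parsed into a legal (C)V(N) syllable (only a nasal (/m/, /n/, or /ŋ/) is licensed in coda position; onsets are limited to one consonant).
Inserting the epenthetic vowel yields /g/ → /ge/, /v/ → /ve/, /ʔ/ → /ʔe/.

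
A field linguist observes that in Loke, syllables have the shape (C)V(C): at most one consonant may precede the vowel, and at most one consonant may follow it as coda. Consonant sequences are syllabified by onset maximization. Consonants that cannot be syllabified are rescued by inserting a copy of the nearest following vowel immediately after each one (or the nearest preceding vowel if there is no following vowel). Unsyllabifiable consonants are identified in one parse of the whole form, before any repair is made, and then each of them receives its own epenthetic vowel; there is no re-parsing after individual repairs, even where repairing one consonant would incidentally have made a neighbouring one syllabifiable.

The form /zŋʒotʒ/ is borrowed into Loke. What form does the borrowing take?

zoŋoʒotʒo

Under (C)V(C), the unsyllabifiable consonants are /z/, /ŋ/, /ʒ/ (at most one coda consonant is licensed; onsets are limited to one consonant).
Each unlicensed consonant becomes the onset of a new syllable: /z/ → /zo/, /ŋ/ → /ŋo/, /ʒ/ → /ʒo/.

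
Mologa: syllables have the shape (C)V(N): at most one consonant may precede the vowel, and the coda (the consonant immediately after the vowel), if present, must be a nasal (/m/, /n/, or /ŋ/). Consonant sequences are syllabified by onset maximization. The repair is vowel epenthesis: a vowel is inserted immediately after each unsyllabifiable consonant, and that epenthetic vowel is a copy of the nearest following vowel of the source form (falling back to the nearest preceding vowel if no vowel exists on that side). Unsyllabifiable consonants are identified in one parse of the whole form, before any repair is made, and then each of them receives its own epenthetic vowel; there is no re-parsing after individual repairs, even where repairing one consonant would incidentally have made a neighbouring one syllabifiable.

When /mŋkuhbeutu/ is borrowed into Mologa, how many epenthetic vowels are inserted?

3

The unsyllabifiable consonants are /m/, /ŋ/, /h/; each receives one epenthetic vowel.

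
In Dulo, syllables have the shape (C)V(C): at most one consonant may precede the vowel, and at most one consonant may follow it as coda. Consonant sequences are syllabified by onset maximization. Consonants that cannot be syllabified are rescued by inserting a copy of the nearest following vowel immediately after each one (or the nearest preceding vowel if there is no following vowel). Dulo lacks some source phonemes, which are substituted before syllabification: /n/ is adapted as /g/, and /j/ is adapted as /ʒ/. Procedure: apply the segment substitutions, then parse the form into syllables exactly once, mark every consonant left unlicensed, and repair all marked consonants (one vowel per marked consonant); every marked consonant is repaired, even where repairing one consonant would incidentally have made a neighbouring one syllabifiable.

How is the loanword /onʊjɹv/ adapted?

ogʊʒɹʊvʊ

Substitution: /n/ → /g/, /j/ → /ʒ/, giving /ogʊʒɹv/.
The consonants /ɹ/, /v/ cannot be parsed into a legal (C)V(C) syllable (at most one coda consonant is licensed; onsets are limited to one consonant).
Each unlicensed consonant becomes the onset of a new syllable: /ɹ/ → /ɹʊ/, /v/ → /vʊ/.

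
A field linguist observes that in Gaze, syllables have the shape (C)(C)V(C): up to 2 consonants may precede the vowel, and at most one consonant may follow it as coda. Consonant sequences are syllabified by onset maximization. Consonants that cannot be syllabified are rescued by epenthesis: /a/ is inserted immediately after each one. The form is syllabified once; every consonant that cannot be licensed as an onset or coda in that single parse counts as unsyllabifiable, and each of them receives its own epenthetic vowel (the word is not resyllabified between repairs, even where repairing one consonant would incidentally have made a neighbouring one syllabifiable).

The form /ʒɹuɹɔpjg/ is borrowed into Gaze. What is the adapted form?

ʒɹuɹɔpjaga

Syllabifying with onset maximization leaves /j/, /g/ stranded (at most one coda consonant is licensed; onsets may contain at most 2 consonants).
Each unlicensed consonant becomes the onset of a new syllable: /j/ → /ja/, /g/ → /ga/.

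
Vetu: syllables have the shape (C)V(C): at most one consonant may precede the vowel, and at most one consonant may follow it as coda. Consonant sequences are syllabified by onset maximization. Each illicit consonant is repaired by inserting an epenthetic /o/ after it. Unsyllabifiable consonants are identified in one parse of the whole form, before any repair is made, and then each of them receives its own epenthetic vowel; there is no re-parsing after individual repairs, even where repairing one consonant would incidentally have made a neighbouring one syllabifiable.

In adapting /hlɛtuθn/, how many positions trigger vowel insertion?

The unsyllabifiable consonants are /h/, /n/; each receives one epenthetic vowel.

2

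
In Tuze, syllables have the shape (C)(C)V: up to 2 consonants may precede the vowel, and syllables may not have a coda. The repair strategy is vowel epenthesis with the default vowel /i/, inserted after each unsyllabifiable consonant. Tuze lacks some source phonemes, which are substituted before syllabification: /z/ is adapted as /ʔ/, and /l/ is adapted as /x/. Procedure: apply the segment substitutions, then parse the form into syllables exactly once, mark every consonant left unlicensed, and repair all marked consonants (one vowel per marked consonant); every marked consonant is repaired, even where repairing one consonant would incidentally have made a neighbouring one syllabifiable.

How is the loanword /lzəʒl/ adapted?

Substitution: /l/ → /x/, /z/ → /ʔ/, giving /xʔəʒx/.
The consonants /ʒ/, /x/ cannot be parsed into a legal (C)(C)V syllable (no codas are permitted; onsets may contain at most 2 consonants).
Each unlicensed consonant becomes the onset of a new syllable: /ʒ/ → /ʒi/, /x/ → /xi/.

xʔəʒixi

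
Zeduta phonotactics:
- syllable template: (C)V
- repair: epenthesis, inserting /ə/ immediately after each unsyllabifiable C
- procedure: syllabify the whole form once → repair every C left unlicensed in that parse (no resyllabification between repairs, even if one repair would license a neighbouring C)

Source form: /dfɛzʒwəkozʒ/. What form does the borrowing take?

dəfɛzəʒəwəkozəʒə

Syllabifying with onset maximization leaves /d/, /z/, /ʒ/, /z/, /ʒ/ stranded (no codas are permitted; onsets are limited to one consonant).
Each unlicensed consonant becomes the onset of a new syllable: /d/ → /də/, /z/ → /zə/, /ʒ/ → /ʒə/, /z/ → /zə/, /ʒ/ → /ʒə/.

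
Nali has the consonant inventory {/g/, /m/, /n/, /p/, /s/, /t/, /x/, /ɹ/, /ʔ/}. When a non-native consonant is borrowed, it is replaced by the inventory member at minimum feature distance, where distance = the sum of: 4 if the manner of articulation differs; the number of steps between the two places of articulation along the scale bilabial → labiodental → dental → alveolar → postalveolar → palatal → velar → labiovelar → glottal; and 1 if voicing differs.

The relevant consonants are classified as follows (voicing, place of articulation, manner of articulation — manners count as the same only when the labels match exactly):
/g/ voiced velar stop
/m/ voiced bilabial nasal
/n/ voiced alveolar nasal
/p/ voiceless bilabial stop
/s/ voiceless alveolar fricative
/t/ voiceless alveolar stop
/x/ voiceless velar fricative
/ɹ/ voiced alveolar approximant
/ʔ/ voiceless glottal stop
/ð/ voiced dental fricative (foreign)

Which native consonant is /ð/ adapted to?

/s/ is closest: same manner (fricative), place distance 1 (dental→alveolar), voicing differs (+1); total 2. Next closest is /n/ at distance 5.

s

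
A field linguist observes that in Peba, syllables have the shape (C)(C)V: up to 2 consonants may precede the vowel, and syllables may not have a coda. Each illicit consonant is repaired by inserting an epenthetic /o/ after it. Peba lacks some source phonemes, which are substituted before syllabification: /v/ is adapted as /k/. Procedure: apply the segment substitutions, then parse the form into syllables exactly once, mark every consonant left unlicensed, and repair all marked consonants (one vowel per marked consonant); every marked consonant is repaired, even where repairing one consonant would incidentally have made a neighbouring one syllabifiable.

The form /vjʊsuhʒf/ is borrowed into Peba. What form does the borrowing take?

Substitution: /v/ → /k/, giving /kjʊsuhʒf/.
The consonants /h/, /ʒ/, /f/ cannot be parsed into a legal (C)(C)V syllable (no codas are permitted; onsets may contain at most 2 consonants).
Epenthesis after each stranded consonant: /h/ → /ho/, /ʒ/ → /ʒo/, /f/ → /fo/.

kjʊsuhoʒofo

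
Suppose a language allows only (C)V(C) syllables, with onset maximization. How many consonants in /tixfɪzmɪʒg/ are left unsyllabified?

1

Syllabifying with onset maximization leaves /g/ stranded (at most one coda consonant is licensed; onsets are limited to one consonant).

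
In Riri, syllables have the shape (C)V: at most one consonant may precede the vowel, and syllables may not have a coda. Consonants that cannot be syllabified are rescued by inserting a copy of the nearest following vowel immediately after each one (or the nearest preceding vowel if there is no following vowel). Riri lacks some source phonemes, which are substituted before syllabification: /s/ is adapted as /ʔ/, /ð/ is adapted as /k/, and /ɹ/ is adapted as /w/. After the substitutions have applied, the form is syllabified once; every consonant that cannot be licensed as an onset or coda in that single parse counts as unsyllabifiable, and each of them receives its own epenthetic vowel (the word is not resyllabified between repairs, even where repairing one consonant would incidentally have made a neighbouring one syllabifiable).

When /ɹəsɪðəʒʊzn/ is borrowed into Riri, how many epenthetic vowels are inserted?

After substitution the input is /wəʔɪkəʒʊzn/.
The unsyllabifiable consonants are /z/, /n/; each receives one epenthetic vowel.

2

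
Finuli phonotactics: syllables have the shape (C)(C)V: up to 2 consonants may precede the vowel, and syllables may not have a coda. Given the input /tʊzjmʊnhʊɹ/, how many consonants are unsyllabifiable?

Syllabifying with onset maximization leaves /z/, /ɹ/ stranded (no codas are permitted; onsets may contain at most 2 consonants).

2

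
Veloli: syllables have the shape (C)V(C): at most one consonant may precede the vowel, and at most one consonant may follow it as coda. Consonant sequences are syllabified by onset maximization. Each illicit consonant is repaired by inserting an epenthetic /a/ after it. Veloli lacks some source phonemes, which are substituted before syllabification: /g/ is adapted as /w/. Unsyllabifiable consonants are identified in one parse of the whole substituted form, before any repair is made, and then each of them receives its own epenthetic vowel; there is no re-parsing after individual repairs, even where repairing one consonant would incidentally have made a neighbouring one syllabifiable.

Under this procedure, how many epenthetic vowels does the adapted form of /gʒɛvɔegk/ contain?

2

After substitution the input is /wʒɛvɔewk/.
The unsyllabifiable consonants are /w/, /k/; each receives one epenthetic vowel.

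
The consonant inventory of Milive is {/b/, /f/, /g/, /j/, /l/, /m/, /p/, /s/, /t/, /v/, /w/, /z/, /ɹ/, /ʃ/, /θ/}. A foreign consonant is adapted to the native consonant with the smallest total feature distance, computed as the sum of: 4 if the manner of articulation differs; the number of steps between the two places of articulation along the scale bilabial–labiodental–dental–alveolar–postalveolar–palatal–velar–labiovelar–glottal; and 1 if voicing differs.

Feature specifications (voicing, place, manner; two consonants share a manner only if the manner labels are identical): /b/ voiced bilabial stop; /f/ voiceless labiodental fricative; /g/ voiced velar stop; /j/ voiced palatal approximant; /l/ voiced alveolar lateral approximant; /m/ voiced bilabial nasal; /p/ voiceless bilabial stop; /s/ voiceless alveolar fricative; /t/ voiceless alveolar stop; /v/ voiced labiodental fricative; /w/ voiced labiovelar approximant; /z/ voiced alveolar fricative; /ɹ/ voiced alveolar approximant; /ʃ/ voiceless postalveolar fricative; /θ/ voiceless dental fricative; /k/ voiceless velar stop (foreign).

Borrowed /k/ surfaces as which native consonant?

/g/ is closest: same manner (stop), place distance 0 (velar→velar), voicing differs (+1); total 1. Next closest is /t/ at distance 3.

g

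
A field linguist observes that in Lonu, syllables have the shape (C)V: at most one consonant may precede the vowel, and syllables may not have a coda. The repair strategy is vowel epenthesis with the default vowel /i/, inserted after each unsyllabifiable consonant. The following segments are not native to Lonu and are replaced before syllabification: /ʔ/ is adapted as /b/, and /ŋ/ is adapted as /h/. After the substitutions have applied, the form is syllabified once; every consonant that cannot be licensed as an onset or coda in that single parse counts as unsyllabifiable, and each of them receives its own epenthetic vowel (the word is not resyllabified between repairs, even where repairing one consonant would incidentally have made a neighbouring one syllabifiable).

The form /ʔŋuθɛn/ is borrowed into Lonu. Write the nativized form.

Substitution: /ʔ/ → /b/, /ŋ/ → /h/, giving /bhuθɛn/.
Under (C)V, the unsyllabifiable consonants are /b/, /n/ (no codas are permitted; onsets are limited to one consonant).
Each unlicensed consonant becomes the onset of a new syllable: /b/ → /bi/, /n/ → /ni/.

bihuθɛni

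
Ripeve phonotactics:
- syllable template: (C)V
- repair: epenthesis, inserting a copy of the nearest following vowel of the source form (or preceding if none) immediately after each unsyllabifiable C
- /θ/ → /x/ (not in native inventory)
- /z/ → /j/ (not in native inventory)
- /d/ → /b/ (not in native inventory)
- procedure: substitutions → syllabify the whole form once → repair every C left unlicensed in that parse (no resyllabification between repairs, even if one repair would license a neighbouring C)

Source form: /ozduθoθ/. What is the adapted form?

Substitution: /z/ → /j/, /d/ → /b/, /θ/ → /x/, giving /ojbuxox/.
Syllabifying with onset maximization leaves /j/, /x/ stranded (no codas are permitted; onsets are limited to one consonant).
Inserting the epenthetic vowel yields /j/ → /ju/, /x/ → /xo/.

ojubuxoxo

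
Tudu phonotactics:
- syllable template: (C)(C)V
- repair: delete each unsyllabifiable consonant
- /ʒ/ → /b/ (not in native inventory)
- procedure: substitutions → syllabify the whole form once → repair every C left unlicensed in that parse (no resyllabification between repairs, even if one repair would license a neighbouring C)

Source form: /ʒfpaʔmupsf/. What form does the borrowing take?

Substitution: /ʒ/ → /b/, giving /bfpaʔmupsf/.
Under (C)(C)V, the unsyllabifiable consonants are /b/, /p/, /s/, /f/ (no codas are permitted; onsets may contain at most 2 consonants).
Deleting the stranded consonants removes /b/, /p/, /s/, /f/.

fpaʔmu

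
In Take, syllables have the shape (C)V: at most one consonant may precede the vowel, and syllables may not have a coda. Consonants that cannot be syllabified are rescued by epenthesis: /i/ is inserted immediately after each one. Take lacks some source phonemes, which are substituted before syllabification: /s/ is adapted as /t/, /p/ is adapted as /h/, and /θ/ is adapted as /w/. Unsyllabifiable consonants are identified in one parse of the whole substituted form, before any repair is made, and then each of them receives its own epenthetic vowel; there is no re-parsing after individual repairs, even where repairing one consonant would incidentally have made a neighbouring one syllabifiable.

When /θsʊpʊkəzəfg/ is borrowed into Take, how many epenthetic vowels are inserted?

After substitution the input is /wtʊhʊkəzəfg/.
The unsyllabifiable consonants are /w/, /f/, /g/; each receives one epenthetic vowel.

3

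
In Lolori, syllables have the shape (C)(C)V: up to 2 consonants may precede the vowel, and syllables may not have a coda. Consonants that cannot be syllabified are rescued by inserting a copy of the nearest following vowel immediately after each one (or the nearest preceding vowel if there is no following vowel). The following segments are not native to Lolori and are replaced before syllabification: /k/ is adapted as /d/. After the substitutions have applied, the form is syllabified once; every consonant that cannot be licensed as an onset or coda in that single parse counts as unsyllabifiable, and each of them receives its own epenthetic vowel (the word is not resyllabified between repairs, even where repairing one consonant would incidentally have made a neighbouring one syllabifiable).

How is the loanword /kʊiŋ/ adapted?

Substitution: /k/ → /d/, giving /dʊiŋ/.
Under (C)(C)V, the unsyllabifiable consonants are /ŋ/ (no codas are permitted; onsets may contain at most 2 consonants).
Each unlicensed consonant becomes the onset of a new syllable: /ŋ/ → /ŋi/.

dʊiŋi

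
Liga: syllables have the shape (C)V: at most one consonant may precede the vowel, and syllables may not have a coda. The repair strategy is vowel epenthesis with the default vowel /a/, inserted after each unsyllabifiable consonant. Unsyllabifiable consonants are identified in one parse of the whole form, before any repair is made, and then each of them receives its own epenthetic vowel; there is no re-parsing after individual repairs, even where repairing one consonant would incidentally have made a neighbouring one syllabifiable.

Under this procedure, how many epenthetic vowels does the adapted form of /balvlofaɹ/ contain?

3

The unsyllabifiable consonants are /l/, /v/, /ɹ/; each receives one epenthetic vowel.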